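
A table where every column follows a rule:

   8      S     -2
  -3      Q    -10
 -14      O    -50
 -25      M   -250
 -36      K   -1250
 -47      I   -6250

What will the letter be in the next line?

G

For the letter, letters move back 2 places in the alphabet: S, Q, O, M, K, I → G.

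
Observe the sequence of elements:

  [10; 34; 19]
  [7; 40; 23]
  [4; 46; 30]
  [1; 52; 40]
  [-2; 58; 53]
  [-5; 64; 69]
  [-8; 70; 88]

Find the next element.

[-11; 76; 110]

First slot — −3 each step: 10, 7, 4, 1, -2, -5, -8 → -11.
Second slot: +6 each step; 34, 40, 46, 52, 58, 64, 70 → 76.
Third slot goes 19, 23, 30, 40, 53, 69, 88 → 110 (differences are 4, 7, 10, … (increasing by 3 each time)).
So the next element is [-11; 76; 110].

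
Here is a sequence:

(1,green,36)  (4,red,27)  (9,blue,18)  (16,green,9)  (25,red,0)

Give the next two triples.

First value goes 1, 4, 9, 16, 25 → 36 → 49 (perfect squares: 1², 2², 3², …).
Colour: repeats green → red → blue; green, red, blue, green, red → blue → green.
Third value: −9 each step, so 36, 27, 18, 9, 0 → -9 → -18.
Putting the parts together: (36,blue,-9) and then (49,green,-18).

(36,blue,-9), (49,green,-18)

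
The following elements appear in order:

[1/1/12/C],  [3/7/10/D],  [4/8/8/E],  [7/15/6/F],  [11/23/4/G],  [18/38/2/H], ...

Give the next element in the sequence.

[29/61/0/I]

First entry: 1, 3, 4, 7, 11, 18 → 29 (each term is the sum of the two before it).
Second entry: 1, 7, 8, 15, 23, 38 → 61 (each term is the sum of the two before it).
For the third entry, −2 each step: 12, 10, 8, 6, 4, 2 → 0.
Letter: letters move forward 1 place in the alphabet, so C, D, E, F, G, H → I.
So the next element is [29/61/0/I].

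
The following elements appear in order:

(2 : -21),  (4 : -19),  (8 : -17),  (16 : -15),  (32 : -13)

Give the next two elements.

For the first slot, ×2 each step: 2, 4, 8, 16, 32 → 64 → 128.
For the second slot, +2 each step: -21, -19, -17, -15, -13 → -11 → -9.
So the next two elements are (64 : -11) and (128 : -9).

(64 : -11), (128 : -9)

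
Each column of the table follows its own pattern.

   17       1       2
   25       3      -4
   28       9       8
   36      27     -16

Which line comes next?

39  81  32

First component — alternating steps +8, +3, +8, +3, …: 17, 25, 28, 36 → 39.
Second component: 1, 3, 9, 27 → 81 (×3 each step).
Third component: ×(-2) each step, so 2, -4, 8, -16 → 32.
So the next line is 39  81  32.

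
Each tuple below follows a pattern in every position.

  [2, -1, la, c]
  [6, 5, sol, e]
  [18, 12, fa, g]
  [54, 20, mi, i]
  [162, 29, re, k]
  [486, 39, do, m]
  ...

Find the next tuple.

[1458, 50, ti, o]

First component: ×3 each step, so 2, 6, 18, 54, 162, 486 → 1458.
Second component goes -1, 5, 12, 20, 29, 39 → 50 (differences are 6, 7, 8, … (increasing by 1 each time)).
For the note, runs backward through the solfège scale do→ti: la, sol, fa, mi, re, do → ti.
Letter — letters move forward 2 places in the alphabet: c, e, g, i, k, m → o.
So the next tuple is [1458, 50, ti, o].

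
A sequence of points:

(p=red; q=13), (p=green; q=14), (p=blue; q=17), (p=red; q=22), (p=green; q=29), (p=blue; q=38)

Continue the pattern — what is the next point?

P: repeats red → green → blue; red, green, blue, red, green, blue → red.
Q: differences are 1, 3, 5, … (increasing by 2 each time), so 13, 14, 17, 22, 29, 38 → 49.
So the next point is (p=red; q=49).

(p=red; q=49)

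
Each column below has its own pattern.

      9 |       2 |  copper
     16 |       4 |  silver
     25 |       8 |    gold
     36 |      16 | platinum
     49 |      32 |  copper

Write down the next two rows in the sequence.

64  64  silver; 81  128  gold

First component: perfect squares: 3², 4², 5², …, so 9, 16, 25, 36, 49 → 64 → 81.
Second component: ×2 each step, so 2, 4, 8, 16, 32 → 64 → 128.
Metal: repeats copper → silver → gold → platinum, so copper, silver, gold, platinum, copper → silver → gold.
Putting the parts together: 64  64  silver and then 81  128  gold.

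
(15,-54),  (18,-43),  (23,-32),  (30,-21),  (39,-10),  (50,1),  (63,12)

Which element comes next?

For the first slot, differences are 3, 5, 7, … (increasing by 2 each time): 15, 18, 23, 30, 39, 50, 63 → 78.
Second slot: +11 each step; -54, -43, -32, -21, -10, 1, 12 → 23.
So the next element is (78,23).

(78,23)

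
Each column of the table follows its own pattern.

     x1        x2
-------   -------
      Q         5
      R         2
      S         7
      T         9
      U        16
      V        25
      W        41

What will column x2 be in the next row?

Column x1 goes Q, R, S, T, U, V, W → X (letters move forward 1 place in the alphabet).
For the column x2, each term is the sum of the two before it: 5, 2, 7, 9, 16, 25, 41 → 66.

66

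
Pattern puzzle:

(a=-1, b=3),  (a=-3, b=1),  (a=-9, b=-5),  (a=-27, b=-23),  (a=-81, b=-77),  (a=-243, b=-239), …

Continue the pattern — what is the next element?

(a=-729, b=-725)

A: ×3 each step; -1, -3, -9, -27, -81, -243 → -729.
For the b, always 4 more than the a: 3, 1, -5, -23, -77, -239 → -725.
Combining the parts gives (a=-729, b=-725).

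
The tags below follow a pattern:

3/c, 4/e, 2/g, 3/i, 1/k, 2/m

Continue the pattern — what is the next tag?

0/o

First component — alternating steps +1, −2, +1, −2, …: 3, 4, 2, 3, 1, 2 → 0.
For the letter, letters move forward 2 places in the alphabet: c, e, g, i, k, m → o.
Combining the parts gives 0/o.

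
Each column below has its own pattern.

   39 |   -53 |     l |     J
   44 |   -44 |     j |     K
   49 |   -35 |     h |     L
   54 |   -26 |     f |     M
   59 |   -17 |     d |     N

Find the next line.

First component: +5 each step; 39, 44, 49, 54, 59 → 64.
Second component — +9 each step: -53, -44, -35, -26, -17 → -8.
First letter: letters move back 2 places in the alphabet; l, j, h, f, d → b.
Second letter goes J, K, L, M, N → O (letters move forward 1 place in the alphabet).
Combining the parts gives 64  -8  b  O.

64  -8  b  O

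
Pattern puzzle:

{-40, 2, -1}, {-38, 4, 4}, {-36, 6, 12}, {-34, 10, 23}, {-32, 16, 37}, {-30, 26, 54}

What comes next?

{-28, 42, 74}

First slot — +2 each step: -40, -38, -36, -34, -32, -30 → -28.
Second slot: each term is the sum of the two before it, so 2, 4, 6, 10, 16, 26 → 42.
Third slot — differences are 5, 8, 11, … (increasing by 3 each time): -1, 4, 12, 23, 37, 54 → 74.
So the next tuple is {-28, 42, 74}.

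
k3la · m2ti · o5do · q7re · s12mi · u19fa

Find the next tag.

Letter — letters move forward 2 places in the alphabet: k, m, o, q, s, u → w.
Second component goes 3, 2, 5, 7, 12, 19 → 31 (each term is the sum of the two before it).
Note: runs through the solfège scale do→ti, so la, ti, do, re, mi, fa → sol.
Putting it together: w31sol.

w31sol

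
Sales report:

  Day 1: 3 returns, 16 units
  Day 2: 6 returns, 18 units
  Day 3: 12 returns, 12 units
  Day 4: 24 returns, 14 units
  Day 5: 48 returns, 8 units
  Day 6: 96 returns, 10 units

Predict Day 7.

192 returns, 4 units

Returns: ×2 each step, so 3, 6, 12, 24, 48, 96 → 192.
Units goes 16, 18, 12, 14, 8, 10 → 4 (alternating steps +2, −6, +2, −6, …).
So the next record is 192 returns, 4 units.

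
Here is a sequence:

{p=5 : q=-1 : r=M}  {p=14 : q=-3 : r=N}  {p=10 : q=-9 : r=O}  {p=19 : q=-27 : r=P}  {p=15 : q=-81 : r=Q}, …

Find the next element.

P: 5, 14, 10, 19, 15 → 24 (alternating steps +9, −4, +9, −4, …).
Q: ×3 each step; -1, -3, -9, -27, -81 → -243.
R: M, N, O, P, Q → R (letters move forward 1 place in the alphabet).
So the next element is {p=24 : q=-243 : r=R}.

{p=24 : q=-243 : r=R}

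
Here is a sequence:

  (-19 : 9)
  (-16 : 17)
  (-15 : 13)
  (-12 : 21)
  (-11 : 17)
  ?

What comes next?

(-8 : 25)

First slot: alternating steps +3, +1, +3, +1, …; -19, -16, -15, -12, -11 → -8.
Second slot: 9, 17, 13, 21, 17 → 25 (alternating steps +8, −4, +8, −4, …).
Combining the parts gives (-8 : 25).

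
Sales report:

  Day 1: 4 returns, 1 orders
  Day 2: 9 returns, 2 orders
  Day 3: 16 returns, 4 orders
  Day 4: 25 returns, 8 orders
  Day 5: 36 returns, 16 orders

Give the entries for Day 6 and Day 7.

49 returns, 32 orders; 64 returns, 64 orders

For the returns, perfect squares: 2², 3², 4², …: 4, 9, 16, 25, 36 → 49 → 64.
Orders — ×2 each step: 1, 2, 4, 8, 16 → 32 → 64.
Putting the parts together: 49 returns, 32 orders and then 64 returns, 64 orders.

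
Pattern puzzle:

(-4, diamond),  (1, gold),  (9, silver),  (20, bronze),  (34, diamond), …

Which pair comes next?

(51, gold)

First value: -4, 1, 9, 20, 34 → 51 (differences are 5, 8, 11, … (increasing by 3 each time)).
Rank: repeats diamond → gold → silver → bronze, so diamond, gold, silver, bronze, diamond → gold.
So the next pair is (51, gold).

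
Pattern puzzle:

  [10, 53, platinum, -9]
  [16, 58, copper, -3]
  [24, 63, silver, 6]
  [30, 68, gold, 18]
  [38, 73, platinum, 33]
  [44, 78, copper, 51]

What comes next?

[52, 83, silver, 72]

First slot: alternating steps +6, +8, +6, +8, …, so 10, 16, 24, 30, 38, 44 → 52.
For the second slot, +5 each step: 53, 58, 63, 68, 73, 78 → 83.
Metal — repeats platinum → copper → silver → gold: platinum, copper, silver, gold, platinum, copper → silver.
For the fourth slot, differences are 6, 9, 12, … (increasing by 3 each time): -9, -3, 6, 18, 33, 51 → 72.
Putting it together: [52, 83, silver, 72].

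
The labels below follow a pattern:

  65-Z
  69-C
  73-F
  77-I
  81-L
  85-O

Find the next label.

89-R

First component: 65, 69, 73, 77, 81, 85 → 89 (+4 each step).
Letter — letters move forward 3 places in the alphabet, wrapping Z→A: Z, C, F, I, L, O → R.
Combining the parts gives 89-R.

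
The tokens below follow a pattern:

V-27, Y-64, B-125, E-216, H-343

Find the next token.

Letter goes V, Y, B, E, H → K (letters move forward 3 places in the alphabet, wrapping Z→A).
Second component: perfect cubes: 3³, 4³, 5³, …; 27, 64, 125, 216, 343 → 512.
So the next token is K-512.

K-512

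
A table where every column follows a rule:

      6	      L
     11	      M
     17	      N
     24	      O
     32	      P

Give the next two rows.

First component — differences are 5, 6, 7, … (increasing by 1 each time): 6, 11, 17, 24, 32 → 41 → 51.
Letter: L, M, N, O, P → Q → R (letters move forward 1 place in the alphabet).
Putting the parts together: 41  Q and then 51  R.

41  Q; 51  R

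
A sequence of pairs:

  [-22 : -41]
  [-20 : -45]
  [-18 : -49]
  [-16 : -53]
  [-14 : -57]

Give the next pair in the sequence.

First entry: -22, -20, -18, -16, -14 → -12 (+2 each step).
Second entry: −4 each step, so -41, -45, -49, -53, -57 → -61.
Putting it together: [-12 : -61].

[-12 : -61]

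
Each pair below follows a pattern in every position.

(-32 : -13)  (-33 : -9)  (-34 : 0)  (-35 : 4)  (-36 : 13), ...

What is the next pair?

First slot: −1 each step; -32, -33, -34, -35, -36 → -37.
Second slot: -13, -9, 0, 4, 13 → 17 (alternating steps +4, +9, +4, +9, …).
So the next pair is (-37 : 17).

(-37 : 17)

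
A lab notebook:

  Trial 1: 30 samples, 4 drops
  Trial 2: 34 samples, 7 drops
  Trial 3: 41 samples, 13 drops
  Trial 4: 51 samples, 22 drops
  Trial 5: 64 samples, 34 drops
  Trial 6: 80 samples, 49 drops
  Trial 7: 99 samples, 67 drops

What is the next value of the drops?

88

For the drops, differences are 3, 6, 9, … (increasing by 3 each time): 4, 7, 13, 22, 34, 49, 67 → 88.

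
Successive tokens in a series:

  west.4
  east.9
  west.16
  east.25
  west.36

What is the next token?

Direction: alternates west ↔ east; west, east, west, east, west → east.
Second component: 4, 9, 16, 25, 36 → 49 (perfect squares: 2², 3², 4², …).
Combining the parts gives east.49.

east.49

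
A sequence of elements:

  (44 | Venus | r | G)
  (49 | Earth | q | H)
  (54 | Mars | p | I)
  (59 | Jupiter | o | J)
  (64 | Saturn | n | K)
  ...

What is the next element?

(69 | Uranus | m | L)

First coordinate: 44, 49, 54, 59, 64 → 69 (+5 each step).
Planet: Venus, Earth, Mars, Jupiter, Saturn → Uranus (runs through the planets Mercury→Neptune).
For the first letter, letters move back 1 place in the alphabet: r, q, p, o, n → m.
Second letter: letters move forward 1 place in the alphabet, so G, H, I, J, K → L.
Putting it together: (69 | Uranus | m | L).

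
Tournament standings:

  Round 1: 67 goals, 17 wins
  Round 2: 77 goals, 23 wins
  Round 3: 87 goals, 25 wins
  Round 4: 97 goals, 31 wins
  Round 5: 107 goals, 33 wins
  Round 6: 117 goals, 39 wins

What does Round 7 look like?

127 goals, 41 wins

Goals: 67, 77, 87, 97, 107, 117 → 127 (+10 each step).
Wins: alternating steps +6, +2, +6, +2, …, so 17, 23, 25, 31, 33, 39 → 41.
Putting it together: 127 goals, 41 wins.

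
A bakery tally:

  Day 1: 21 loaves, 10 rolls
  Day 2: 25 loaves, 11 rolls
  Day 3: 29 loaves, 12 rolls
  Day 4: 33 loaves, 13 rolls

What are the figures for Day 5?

37 loaves, 14 rolls

Loaves: +4 each step; 21, 25, 29, 33 → 37.
Rolls: +1 each step; 10, 11, 12, 13 → 14.
So the next row is 37 loaves, 14 rolls.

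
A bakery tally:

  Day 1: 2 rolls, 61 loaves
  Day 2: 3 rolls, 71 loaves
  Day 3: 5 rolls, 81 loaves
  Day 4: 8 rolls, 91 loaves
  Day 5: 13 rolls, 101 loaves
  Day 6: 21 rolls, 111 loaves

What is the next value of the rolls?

34

Rolls goes 2, 3, 5, 8, 13, 21 → 34 (each term is the sum of the two before it).
Loaves: 61, 71, 81, 91, 101, 111 → 121 (+10 each step).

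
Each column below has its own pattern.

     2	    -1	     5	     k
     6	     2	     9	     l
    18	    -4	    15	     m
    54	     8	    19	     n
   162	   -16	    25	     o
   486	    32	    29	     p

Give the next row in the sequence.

1458  -64  35  q

First component: ×3 each step; 2, 6, 18, 54, 162, 486 → 1458.
Second component: -1, 2, -4, 8, -16, 32 → -64 (×(-2) each step).
Third component: alternating steps +4, +6, +4, +6, …, so 5, 9, 15, 19, 25, 29 → 35.
Letter: letters move forward 1 place in the alphabet, so k, l, m, n, o, p → q.
So the next row is 1458  -64  35  q.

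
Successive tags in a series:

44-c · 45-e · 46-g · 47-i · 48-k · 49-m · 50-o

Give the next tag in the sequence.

First component: +1 each step; 44, 45, 46, 47, 48, 49, 50 → 51.
For the letter, letters move forward 2 places in the alphabet: c, e, g, i, k, m, o → q.
Putting it together: 51-q.

51-q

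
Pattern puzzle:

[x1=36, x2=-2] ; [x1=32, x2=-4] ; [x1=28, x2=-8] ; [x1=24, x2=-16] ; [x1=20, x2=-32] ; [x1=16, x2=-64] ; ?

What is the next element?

X1 goes 36, 32, 28, 24, 20, 16 → 12 (−4 each step).
X2: ×2 each step, so -2, -4, -8, -16, -32, -64 → -128.
Combining the parts gives [x1=12, x2=-128].

[x1=12, x2=-128]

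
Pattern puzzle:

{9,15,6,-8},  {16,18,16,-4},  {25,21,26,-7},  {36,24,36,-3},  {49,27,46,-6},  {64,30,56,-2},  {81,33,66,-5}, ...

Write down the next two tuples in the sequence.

{100,36,76,-1}, {121,39,86,-4}

For the first part, perfect squares: 3², 4², 5², …: 9, 16, 25, 36, 49, 64, 81 → 100 → 121.
Second part: +3 each step; 15, 18, 21, 24, 27, 30, 33 → 36 → 39.
Third part goes 6, 16, 26, 36, 46, 56, 66 → 76 → 86 (+10 each step).
For the fourth part, alternating steps +4, −3, +4, −3, …: -8, -4, -7, -3, -6, -2, -5 → -1 → -4.
So the next two tuples are {100,36,76,-1} and {121,39,86,-4}.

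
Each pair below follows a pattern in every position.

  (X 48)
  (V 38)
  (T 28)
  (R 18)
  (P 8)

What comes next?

Letter — letters move back 2 places in the alphabet: X, V, T, R, P → N.
Second coordinate: −10 each step, so 48, 38, 28, 18, 8 → -2.
Combining the parts gives (N -2).

(N -2)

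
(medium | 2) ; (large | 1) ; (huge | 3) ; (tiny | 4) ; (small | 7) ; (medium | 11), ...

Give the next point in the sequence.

(large | 18)

Size: medium, large, huge, tiny, small, medium → large (repeats medium → large → huge → tiny → small).
Second slot goes 2, 1, 3, 4, 7, 11 → 18 (each term is the sum of the two before it).
So the next point is (large | 18).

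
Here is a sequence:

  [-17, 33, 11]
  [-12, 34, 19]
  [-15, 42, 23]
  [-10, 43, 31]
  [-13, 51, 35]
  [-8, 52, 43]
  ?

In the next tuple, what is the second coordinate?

60

First coordinate goes -17, -12, -15, -10, -13, -8 → -11 (alternating steps +5, −3, +5, −3, …).
Second coordinate: alternating steps +1, +8, +1, +8, …, so 33, 34, 42, 43, 51, 52 → 60.
Third coordinate: 11, 19, 23, 31, 35, 43 → 47 (alternating steps +8, +4, +8, +4, …).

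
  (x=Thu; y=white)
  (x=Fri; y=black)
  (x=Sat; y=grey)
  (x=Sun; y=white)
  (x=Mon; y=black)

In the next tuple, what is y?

Y goes white, black, grey, white, black → grey (repeats white → black → grey).

grey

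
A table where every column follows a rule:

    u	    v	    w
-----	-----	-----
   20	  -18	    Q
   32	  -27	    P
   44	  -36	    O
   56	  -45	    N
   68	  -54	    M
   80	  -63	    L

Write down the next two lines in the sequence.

Column u: +12 each step, so 20, 32, 44, 56, 68, 80 → 92 → 104.
For the column v, −9 each step: -18, -27, -36, -45, -54, -63 → -72 → -81.
For the column w, letters move back 1 place in the alphabet: Q, P, O, N, M, L → K → J.
Putting the parts together: 92  -72  K and then 104  -81  J.

92  -72  K; 104  -81  J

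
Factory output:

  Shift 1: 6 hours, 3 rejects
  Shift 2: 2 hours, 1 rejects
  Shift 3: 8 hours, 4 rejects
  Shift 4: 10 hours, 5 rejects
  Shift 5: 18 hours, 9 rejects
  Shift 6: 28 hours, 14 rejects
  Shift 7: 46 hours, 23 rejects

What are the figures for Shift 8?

Hours: 6, 2, 8, 10, 18, 28, 46 → 74 (each term is the sum of the two before it).
Rejects: each term is the sum of the two before it, so 3, 1, 4, 5, 9, 14, 23 → 37.
Putting it together: 74 hours, 37 rejects.

74 hours, 37 rejects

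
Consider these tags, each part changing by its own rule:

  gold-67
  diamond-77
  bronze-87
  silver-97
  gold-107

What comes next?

diamond-117

Rank: gold, diamond, bronze, silver, gold → diamond (repeats gold → diamond → bronze → silver).
For the second component, +10 each step: 67, 77, 87, 97, 107 → 117.
Combining the parts gives diamond-117.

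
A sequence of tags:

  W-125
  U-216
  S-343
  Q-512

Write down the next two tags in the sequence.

O-729 then M-1000

Letter: letters move back 2 places in the alphabet, so W, U, S, Q → O → M.
Second component: perfect cubes: 5³, 6³, 7³, …; 125, 216, 343, 512 → 729 → 1000.
So the next two tags are O-729 and M-1000.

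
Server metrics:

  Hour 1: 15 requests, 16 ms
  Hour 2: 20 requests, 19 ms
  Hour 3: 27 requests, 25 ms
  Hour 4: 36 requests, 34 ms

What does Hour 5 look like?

47 requests, 46 ms

Requests — differences are 5, 7, 9, … (increasing by 2 each time): 15, 20, 27, 36 → 47.
Ms — differences are 3, 6, 9, … (increasing by 3 each time): 16, 19, 25, 34 → 46.
Combining the parts gives 47 requests, 46 ms.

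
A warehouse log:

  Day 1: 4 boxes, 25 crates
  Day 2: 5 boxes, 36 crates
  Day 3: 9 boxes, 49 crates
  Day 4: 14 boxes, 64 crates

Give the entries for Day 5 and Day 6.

Boxes: each term is the sum of the two before it; 4, 5, 9, 14 → 23 → 37.
Crates: perfect squares: 5², 6², 7², …; 25, 36, 49, 64 → 81 → 100.
So the next two rows are 23 boxes, 81 crates and 37 boxes, 100 crates.

23 boxes, 81 crates; 37 boxes, 100 crates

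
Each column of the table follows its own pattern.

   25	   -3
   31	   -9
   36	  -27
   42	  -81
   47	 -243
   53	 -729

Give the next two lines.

First component goes 25, 31, 36, 42, 47, 53 → 58 → 64 (alternating steps +6, +5, +6, +5, …).
Second component goes -3, -9, -27, -81, -243, -729 → -2187 → -6561 (×3 each step).
So the next two lines are 58  -2187 and 64  -6561.

58  -2187; 64  -6561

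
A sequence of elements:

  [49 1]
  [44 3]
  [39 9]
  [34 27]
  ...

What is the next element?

[29 81]

First coordinate: −5 each step; 49, 44, 39, 34 → 29.
Second coordinate: 1, 3, 9, 27 → 81 (×3 each step).
Putting it together: [29 81].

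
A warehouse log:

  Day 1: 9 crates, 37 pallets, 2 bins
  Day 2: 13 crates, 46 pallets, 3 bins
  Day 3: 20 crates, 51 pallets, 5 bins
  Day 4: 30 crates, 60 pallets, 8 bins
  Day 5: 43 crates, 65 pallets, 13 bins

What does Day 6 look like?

59 crates, 74 pallets, 21 bins

Crates — differences are 4, 7, 10, … (increasing by 3 each time): 9, 13, 20, 30, 43 → 59.
Pallets: alternating steps +9, +5, +9, +5, …; 37, 46, 51, 60, 65 → 74.
Bins goes 2, 3, 5, 8, 13 → 21 (each term is the sum of the two before it).
So the next record is 59 crates, 74 pallets, 21 bins.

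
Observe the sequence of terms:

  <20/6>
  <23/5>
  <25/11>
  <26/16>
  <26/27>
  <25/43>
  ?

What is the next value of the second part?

First part: differences are 3, 2, 1, … (decreasing by 1 each time), so 20, 23, 25, 26, 26, 25 → 23.
Second part: each term is the sum of the two before it, so 6, 5, 11, 16, 27, 43 → 70.

70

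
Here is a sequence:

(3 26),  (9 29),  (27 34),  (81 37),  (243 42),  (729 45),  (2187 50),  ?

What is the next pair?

First part: ×3 each step, so 3, 9, 27, 81, 243, 729, 2187 → 6561.
For the second part, alternating steps +3, +5, +3, +5, …: 26, 29, 34, 37, 42, 45, 50 → 53.
So the next pair is (6561 53).

(6561 53)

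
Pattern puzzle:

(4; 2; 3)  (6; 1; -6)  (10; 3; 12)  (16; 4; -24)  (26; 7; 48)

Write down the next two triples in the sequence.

(42; 11; -96), (68; 18; 192)

First part: each term is the sum of the two before it; 4, 6, 10, 16, 26 → 42 → 68.
Second part goes 2, 1, 3, 4, 7 → 11 → 18 (each term is the sum of the two before it).
Third part — ×(-2) each step: 3, -6, 12, -24, 48 → -96 → 192.
So the next two triples are (42; 11; -96) and (68; 18; 192).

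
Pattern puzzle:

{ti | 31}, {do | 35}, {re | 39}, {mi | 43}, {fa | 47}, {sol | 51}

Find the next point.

{la | 55}

Note — runs through the solfège scale do→ti: ti, do, re, mi, fa, sol → la.
Second slot goes 31, 35, 39, 43, 47, 51 → 55 (+4 each step).
So the next point is {la | 55}.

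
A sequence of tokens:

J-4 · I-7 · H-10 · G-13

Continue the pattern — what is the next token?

F-16

Letter goes J, I, H, G → F (letters move back 1 place in the alphabet).
For the second component, +3 each step: 4, 7, 10, 13 → 16.
So the next token is F-16.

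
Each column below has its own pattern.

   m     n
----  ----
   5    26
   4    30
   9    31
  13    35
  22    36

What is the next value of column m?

35

Column m: each term is the sum of the two before it, so 5, 4, 9, 13, 22 → 35.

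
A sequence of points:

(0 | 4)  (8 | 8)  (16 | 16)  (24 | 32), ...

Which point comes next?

For the first slot, +8 each step: 0, 8, 16, 24 → 32.
Second slot: ×2 each step; 4, 8, 16, 32 → 64.
Putting it together: (32 | 64).

(32 | 64)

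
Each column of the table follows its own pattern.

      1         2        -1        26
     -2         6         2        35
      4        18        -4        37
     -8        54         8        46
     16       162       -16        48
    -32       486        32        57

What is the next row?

64  1458  -64  59

For the first component, ×(-2) each step: 1, -2, 4, -8, 16, -32 → 64.
Second component: ×3 each step; 2, 6, 18, 54, 162, 486 → 1458.
Third component — ×(-2) each step: -1, 2, -4, 8, -16, 32 → -64.
For the fourth component, alternating steps +9, +2, +9, +2, …: 26, 35, 37, 46, 48, 57 → 59.
Combining the parts gives 64  1458  -64  59.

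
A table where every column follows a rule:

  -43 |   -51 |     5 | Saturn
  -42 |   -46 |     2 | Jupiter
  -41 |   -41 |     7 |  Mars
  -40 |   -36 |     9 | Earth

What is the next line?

For the first component, +1 each step: -43, -42, -41, -40 → -39.
Second component goes -51, -46, -41, -36 → -31 (+5 each step).
Third component goes 5, 2, 7, 9 → 16 (each term is the sum of the two before it).
Planet: runs backward through the planets Mercury→Neptune, so Saturn, Jupiter, Mars, Earth → Venus.
Combining the parts gives -39  -31  16  Venus.

-39  -31  16  Venus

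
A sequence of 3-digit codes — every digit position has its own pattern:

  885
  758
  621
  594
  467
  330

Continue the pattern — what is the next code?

203

First digit: −1 each step, mod 10; 8, 7, 6, 5, 4, 3 → 2.
Second digit: 8, 5, 2, 9, 6, 3 → 0 (−3 each step, mod 10).
For the third digit, +3 each step, mod 10: 5, 8, 1, 4, 7, 0 → 3.
So the next code is 203.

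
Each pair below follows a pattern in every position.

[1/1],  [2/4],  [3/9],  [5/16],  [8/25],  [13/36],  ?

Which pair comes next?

First slot: each term is the sum of the two before it, so 1, 2, 3, 5, 8, 13 → 21.
Second slot: 1, 4, 9, 16, 25, 36 → 49 (perfect squares: 1², 2², 3², …).
Combining the parts gives [21/49].

[21/49]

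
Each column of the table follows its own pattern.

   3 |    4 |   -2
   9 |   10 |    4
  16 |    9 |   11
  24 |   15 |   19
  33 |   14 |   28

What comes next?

First component goes 3, 9, 16, 24, 33 → 43 (differences are 6, 7, 8, … (increasing by 1 each time)).
Second component: alternating steps +6, −1, +6, −1, …; 4, 10, 9, 15, 14 → 20.
For the third component, differences are 6, 7, 8, … (increasing by 1 each time): -2, 4, 11, 19, 28 → 38.
Combining the parts gives 43  20  38.

43  20  38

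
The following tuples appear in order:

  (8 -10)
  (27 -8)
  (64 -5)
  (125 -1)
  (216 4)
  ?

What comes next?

First part goes 8, 27, 64, 125, 216 → 343 (perfect cubes: 2³, 3³, 4³, …).
Second part: differences are 2, 3, 4, … (increasing by 1 each time); -10, -8, -5, -1, 4 → 10.
Combining the parts gives (343 10).

(343 10)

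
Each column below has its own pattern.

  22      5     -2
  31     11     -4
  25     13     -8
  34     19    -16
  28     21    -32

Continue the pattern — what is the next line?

First component: alternating steps +9, −6, +9, −6, …; 22, 31, 25, 34, 28 → 37.
Second component — alternating steps +6, +2, +6, +2, …: 5, 11, 13, 19, 21 → 27.
Third component — ×2 each step: -2, -4, -8, -16, -32 → -64.
Combining the parts gives 37  27  -64.

37  27  -64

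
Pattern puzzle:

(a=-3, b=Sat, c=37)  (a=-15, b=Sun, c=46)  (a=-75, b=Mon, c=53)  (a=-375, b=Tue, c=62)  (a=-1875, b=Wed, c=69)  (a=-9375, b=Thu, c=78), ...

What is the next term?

(a=-46875, b=Fri, c=85)

A goes -3, -15, -75, -375, -1875, -9375 → -46875 (×5 each step).
B — runs through the weekdays Mon→Sun: Sat, Sun, Mon, Tue, Wed, Thu → Fri.
C: alternating steps +9, +7, +9, +7, …, so 37, 46, 53, 62, 69, 78 → 85.
So the next term is (a=-46875, b=Fri, c=85).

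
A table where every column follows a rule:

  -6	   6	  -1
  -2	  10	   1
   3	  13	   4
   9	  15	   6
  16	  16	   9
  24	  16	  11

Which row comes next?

33  15  14

For the first component, differences are 4, 5, 6, … (increasing by 1 each time): -6, -2, 3, 9, 16, 24 → 33.
Second component: differences are 4, 3, 2, … (decreasing by 1 each time); 6, 10, 13, 15, 16, 16 → 15.
Third component — alternating steps +2, +3, +2, +3, …: -1, 1, 4, 6, 9, 11 → 14.
So the next row is 33  15  14.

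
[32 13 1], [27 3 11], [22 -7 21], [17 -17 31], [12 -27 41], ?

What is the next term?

First coordinate goes 32, 27, 22, 17, 12 → 7 (−5 each step).
For the second coordinate, −10 each step: 13, 3, -7, -17, -27 → -37.
Third coordinate: +10 each step, so 1, 11, 21, 31, 41 → 51.
So the next term is [7 -37 51].

[7 -37 51]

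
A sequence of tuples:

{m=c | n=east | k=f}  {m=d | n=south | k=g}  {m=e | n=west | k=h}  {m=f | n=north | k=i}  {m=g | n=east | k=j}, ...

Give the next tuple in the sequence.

{m=h | n=south | k=k}

M: c, d, e, f, g → h (letters move forward 1 place in the alphabet).
N — repeats east → south → west → north: east, south, west, north, east → south.
K: letters move forward 1 place in the alphabet; f, g, h, i, j → k.
So the next tuple is {m=h | n=south | k=k}.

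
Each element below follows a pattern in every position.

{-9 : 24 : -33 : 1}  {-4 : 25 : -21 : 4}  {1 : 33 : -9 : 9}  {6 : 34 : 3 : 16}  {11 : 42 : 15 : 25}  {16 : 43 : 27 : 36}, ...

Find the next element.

First entry goes -9, -4, 1, 6, 11, 16 → 21 (+5 each step).
Second entry goes 24, 25, 33, 34, 42, 43 → 51 (alternating steps +1, +8, +1, +8, …).
Third entry: +12 each step, so -33, -21, -9, 3, 15, 27 → 39.
Fourth entry: 1, 4, 9, 16, 25, 36 → 49 (perfect squares: 1², 2², 3², …).
Putting it together: {21 : 51 : 39 : 49}.

{21 : 51 : 39 : 49}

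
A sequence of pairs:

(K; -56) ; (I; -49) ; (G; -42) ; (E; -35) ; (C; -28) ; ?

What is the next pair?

(A; -21)

Letter: letters move back 2 places in the alphabet; K, I, G, E, C → A.
Second value — +7 each step: -56, -49, -42, -35, -28 → -21.
Putting it together: (A; -21).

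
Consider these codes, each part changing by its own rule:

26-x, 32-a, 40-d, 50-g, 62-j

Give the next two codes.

First component goes 26, 32, 40, 50, 62 → 76 → 92 (differences are 6, 8, 10, … (increasing by 2 each time)).
Letter: letters move forward 3 places in the alphabet, wrapping Z→A; x, a, d, g, j → m → p.
So the next two codes are 76-m and 92-p.

76-m, 92-p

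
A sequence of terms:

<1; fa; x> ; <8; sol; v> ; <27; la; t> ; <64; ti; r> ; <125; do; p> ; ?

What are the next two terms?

<216; re; n>, <343; mi; l>

First value: perfect cubes: 1³, 2³, 3³, …; 1, 8, 27, 64, 125 → 216 → 343.
For the note, runs through the solfège scale do→ti: fa, sol, la, ti, do → re → mi.
Letter: x, v, t, r, p → n → l (letters move back 2 places in the alphabet).
Putting the parts together: <216; re; n> and then <343; mi; l>.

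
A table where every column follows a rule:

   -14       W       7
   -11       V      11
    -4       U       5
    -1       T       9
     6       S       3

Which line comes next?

9  R  7

First component: alternating steps +3, +7, +3, +7, …, so -14, -11, -4, -1, 6 → 9.
For the letter, letters move back 1 place in the alphabet: W, V, U, T, S → R.
Third component goes 7, 11, 5, 9, 3 → 7 (alternating steps +4, −6, +4, −6, …).
Putting it together: 9  R  7.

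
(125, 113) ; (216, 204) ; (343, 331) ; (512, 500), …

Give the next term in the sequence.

(729, 717)

For the first coordinate, perfect cubes: 5³, 6³, 7³, …: 125, 216, 343, 512 → 729.
For the second coordinate, always 12 less than the first coordinate: 113, 204, 331, 500 → 717.
Putting it together: (729, 717).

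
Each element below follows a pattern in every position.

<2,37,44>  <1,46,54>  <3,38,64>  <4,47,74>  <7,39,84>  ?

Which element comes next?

First part — each term is the sum of the two before it: 2, 1, 3, 4, 7 → 11.
Second part — alternating steps +9, −8, +9, −8, …: 37, 46, 38, 47, 39 → 48.
Third part — +10 each step: 44, 54, 64, 74, 84 → 94.
Putting it together: <11,48,94>.

<11,48,94>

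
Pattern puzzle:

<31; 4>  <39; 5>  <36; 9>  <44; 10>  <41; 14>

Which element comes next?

First component: alternating steps +8, −3, +8, −3, …; 31, 39, 36, 44, 41 → 49.
Second component — alternating steps +1, +4, +1, +4, …: 4, 5, 9, 10, 14 → 15.
Combining the parts gives <49; 15>.

<49; 15>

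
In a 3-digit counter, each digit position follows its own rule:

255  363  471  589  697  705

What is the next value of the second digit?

1

First digit: 2, 3, 4, 5, 6, 7 → 8 (+1 each step, mod 10).
Second digit — +1 each step, mod 10: 5, 6, 7, 8, 9, 0 → 1.
Third digit — −2 each step, mod 10: 5, 3, 1, 9, 7, 5 → 3.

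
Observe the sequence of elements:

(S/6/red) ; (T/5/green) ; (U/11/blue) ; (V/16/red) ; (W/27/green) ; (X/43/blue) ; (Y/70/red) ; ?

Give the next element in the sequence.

Letter — letters move forward 1 place in the alphabet: S, T, U, V, W, X, Y → Z.
Second slot: each term is the sum of the two before it, so 6, 5, 11, 16, 27, 43, 70 → 113.
Colour — repeats red → green → blue: red, green, blue, red, green, blue, red → green.
Putting it together: (Z/113/green).

(Z/113/green)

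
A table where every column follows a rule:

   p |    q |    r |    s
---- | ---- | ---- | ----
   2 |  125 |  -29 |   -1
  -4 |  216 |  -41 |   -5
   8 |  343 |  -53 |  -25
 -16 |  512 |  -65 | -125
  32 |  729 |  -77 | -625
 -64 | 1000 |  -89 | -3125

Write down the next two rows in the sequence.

128  1331  -101  -15625; -256  1728  -113  -78125

Column p — ×(-2) each step: 2, -4, 8, -16, 32, -64 → 128 → -256.
Column q: perfect cubes: 5³, 6³, 7³, …; 125, 216, 343, 512, 729, 1000 → 1331 → 1728.
For the column r, −12 each step: -29, -41, -53, -65, -77, -89 → -101 → -113.
Column s: -1, -5, -25, -125, -625, -3125 → -15625 → -78125 (×5 each step).
So the next two rows are 128  1331  -101  -15625 and -256  1728  -113  -78125.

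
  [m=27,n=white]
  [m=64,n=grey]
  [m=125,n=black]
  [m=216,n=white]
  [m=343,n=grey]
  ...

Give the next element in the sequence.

[m=512,n=black]

M: perfect cubes: 3³, 4³, 5³, …; 27, 64, 125, 216, 343 → 512.
N: white, grey, black, white, grey → black (repeats white → grey → black).
Putting it together: [m=512,n=black].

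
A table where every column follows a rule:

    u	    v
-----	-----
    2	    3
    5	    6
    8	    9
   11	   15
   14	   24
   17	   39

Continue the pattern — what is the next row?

20  63

Column u: 2, 5, 8, 11, 14, 17 → 20 (+3 each step).
For the column v, each term is the sum of the two before it: 3, 6, 9, 15, 24, 39 → 63.
Putting it together: 20  63.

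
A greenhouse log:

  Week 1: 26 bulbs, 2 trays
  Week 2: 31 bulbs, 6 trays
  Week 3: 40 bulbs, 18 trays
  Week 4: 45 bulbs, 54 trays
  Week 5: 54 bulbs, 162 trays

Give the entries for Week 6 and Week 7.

Bulbs: alternating steps +5, +9, +5, +9, …; 26, 31, 40, 45, 54 → 59 → 68.
Trays: ×3 each step, so 2, 6, 18, 54, 162 → 486 → 1458.
So the next two lines are 59 bulbs, 486 trays and 68 bulbs, 1458 trays.

59 bulbs, 486 trays; 68 bulbs, 1458 trays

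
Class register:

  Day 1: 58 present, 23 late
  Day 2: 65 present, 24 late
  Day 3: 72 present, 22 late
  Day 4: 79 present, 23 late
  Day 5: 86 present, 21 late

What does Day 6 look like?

Present goes 58, 65, 72, 79, 86 → 93 (+7 each step).
Late: 23, 24, 22, 23, 21 → 22 (alternating steps +1, −2, +1, −2, …).
So the next record is 93 present, 22 late.

93 present, 22 late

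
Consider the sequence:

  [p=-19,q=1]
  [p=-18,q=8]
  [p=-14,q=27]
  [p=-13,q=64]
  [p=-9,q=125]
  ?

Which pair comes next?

For the p, alternating steps +1, +4, +1, +4, …: -19, -18, -14, -13, -9 → -8.
Q: 1, 8, 27, 64, 125 → 216 (perfect cubes: 1³, 2³, 3³, …).
Combining the parts gives [p=-8,q=216].

[p=-8,q=216]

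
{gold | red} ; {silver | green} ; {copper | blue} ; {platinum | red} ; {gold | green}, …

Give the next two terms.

{silver | blue}, {copper | red}

Metal — repeats gold → silver → copper → platinum: gold, silver, copper, platinum, gold → silver → copper.
For the colour, repeats red → green → blue: red, green, blue, red, green → blue → red.
Putting the parts together: {silver | blue} and then {copper | red}.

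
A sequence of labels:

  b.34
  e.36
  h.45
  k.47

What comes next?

Letter: letters move forward 3 places in the alphabet; b, e, h, k → n.
Second component: alternating steps +2, +9, +2, +9, …, so 34, 36, 45, 47 → 56.
So the next label is n.56.

n.56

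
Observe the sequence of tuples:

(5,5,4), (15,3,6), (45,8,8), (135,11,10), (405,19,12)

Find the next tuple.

(1215,30,14)

First slot: ×3 each step, so 5, 15, 45, 135, 405 → 1215.
Second slot goes 5, 3, 8, 11, 19 → 30 (each term is the sum of the two before it).
Third slot: +2 each step, so 4, 6, 8, 10, 12 → 14.
Putting it together: (1215,30,14).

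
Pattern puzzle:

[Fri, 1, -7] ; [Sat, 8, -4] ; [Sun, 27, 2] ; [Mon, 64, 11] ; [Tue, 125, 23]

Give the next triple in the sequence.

Day — runs through the weekdays Mon→Sun: Fri, Sat, Sun, Mon, Tue → Wed.
For the second coordinate, perfect cubes: 1³, 2³, 3³, …: 1, 8, 27, 64, 125 → 216.
Third coordinate — differences are 3, 6, 9, … (increasing by 3 each time): -7, -4, 2, 11, 23 → 38.
So the next triple is [Wed, 216, 38].

[Wed, 216, 38]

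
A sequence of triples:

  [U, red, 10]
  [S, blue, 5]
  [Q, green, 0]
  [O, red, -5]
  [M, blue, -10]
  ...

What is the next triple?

For the letter, letters move back 2 places in the alphabet: U, S, Q, O, M → K.
Colour goes red, blue, green, red, blue → green (repeats red → blue → green).
Third entry: −5 each step; 10, 5, 0, -5, -10 → -15.
So the next triple is [K, green, -15].

[K, green, -15]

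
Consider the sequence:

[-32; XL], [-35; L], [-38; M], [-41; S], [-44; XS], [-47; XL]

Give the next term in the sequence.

First part: −3 each step; -32, -35, -38, -41, -44, -47 → -50.
Size goes XL, L, M, S, XS, XL → L (repeats XL → L → M → S → XS).
So the next term is [-50; L].

[-50; L]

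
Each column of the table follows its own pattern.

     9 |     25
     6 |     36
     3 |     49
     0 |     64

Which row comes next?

First component: 9, 6, 3, 0 → -3 (−3 each step).
Second component goes 25, 36, 49, 64 → 81 (perfect squares: 5², 6², 7², …).
Putting it together: -3  81.

-3  81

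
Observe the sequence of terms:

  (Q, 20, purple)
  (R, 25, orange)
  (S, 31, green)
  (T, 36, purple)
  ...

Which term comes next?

(U, 42, orange)

Letter: letters move forward 1 place in the alphabet; Q, R, S, T → U.
Second coordinate goes 20, 25, 31, 36 → 42 (alternating steps +5, +6, +5, +6, …).
Colour: repeats purple → orange → green, so purple, orange, green, purple → orange.
Combining the parts gives (U, 42, orange).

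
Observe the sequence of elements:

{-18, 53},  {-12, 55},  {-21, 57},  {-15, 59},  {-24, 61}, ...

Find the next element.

{-18, 63}

First coordinate: alternating steps +6, −9, +6, −9, …; -18, -12, -21, -15, -24 → -18.
Second coordinate — +2 each step: 53, 55, 57, 59, 61 → 63.
So the next element is {-18, 63}.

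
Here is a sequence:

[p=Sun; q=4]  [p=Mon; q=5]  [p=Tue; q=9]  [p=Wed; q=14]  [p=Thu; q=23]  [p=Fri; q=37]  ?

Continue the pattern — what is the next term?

[p=Sat; q=60]

P: Sun, Mon, Tue, Wed, Thu, Fri → Sat (runs through the weekdays Mon→Sun).
For the q, each term is the sum of the two before it: 4, 5, 9, 14, 23, 37 → 60.
So the next term is [p=Sat; q=60].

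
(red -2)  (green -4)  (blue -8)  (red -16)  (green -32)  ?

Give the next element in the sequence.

Colour: repeats red → green → blue; red, green, blue, red, green → blue.
Second entry goes -2, -4, -8, -16, -32 → -64 (×2 each step).
Putting it together: (blue -64).

(blue -64)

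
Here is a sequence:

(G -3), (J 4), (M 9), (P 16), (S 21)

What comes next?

(V 28)

Letter: letters move forward 3 places in the alphabet; G, J, M, P, S → V.
Second slot — alternating steps +7, +5, +7, +5, …: -3, 4, 9, 16, 21 → 28.
Putting it together: (V 28).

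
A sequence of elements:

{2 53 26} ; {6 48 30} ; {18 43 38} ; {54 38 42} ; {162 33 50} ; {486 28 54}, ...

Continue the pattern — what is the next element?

{1458 23 62}

First part goes 2, 6, 18, 54, 162, 486 → 1458 (×3 each step).
Second part: −5 each step; 53, 48, 43, 38, 33, 28 → 23.
Third part: alternating steps +4, +8, +4, +8, …, so 26, 30, 38, 42, 50, 54 → 62.
Combining the parts gives {1458 23 62}.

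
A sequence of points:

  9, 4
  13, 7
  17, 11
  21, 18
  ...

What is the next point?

First part: 9, 13, 17, 21 → 25 (+4 each step).
For the second part, each term is the sum of the two before it: 4, 7, 11, 18 → 29.
Putting it together: 25, 29.

25, 29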